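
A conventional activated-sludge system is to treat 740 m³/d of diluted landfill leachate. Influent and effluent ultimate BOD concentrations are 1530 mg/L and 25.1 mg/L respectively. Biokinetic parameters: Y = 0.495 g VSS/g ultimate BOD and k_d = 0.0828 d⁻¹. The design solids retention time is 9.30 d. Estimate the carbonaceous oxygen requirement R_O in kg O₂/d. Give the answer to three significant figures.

Correct the yield for decay: Y_obs = Y/(1 + k_d θ_c) = 0.495 / (1 + 0.0828 × 9.30) = 0.495 / 1.770 = 0.2797.
Substrate removed = Q·(S₀ − S) = 740 m³/d × (1530 − 25.1) g/m³ = 1.11×10^6 g/d = 1114 kg/d.
Biomass synthesised: P_X = Y_obs × 1114 = 311.4 kg VSS/d.
R_O = Q·(S₀ − S) − 1.42·P_X = 1114 − 1.42 × 311.4 = 671.4 kg O₂/d.

R_O ≈ 671 kg O₂/d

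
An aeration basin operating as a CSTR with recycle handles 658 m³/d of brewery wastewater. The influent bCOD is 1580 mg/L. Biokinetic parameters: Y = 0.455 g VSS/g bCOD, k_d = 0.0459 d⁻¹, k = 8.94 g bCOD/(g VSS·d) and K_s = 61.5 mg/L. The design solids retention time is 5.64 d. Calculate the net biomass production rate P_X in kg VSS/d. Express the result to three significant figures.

Effluent substrate depends only on kinetics and SRT: S = K_s(1 + k_d θ_c) / [θ_c(Yk − k_d) − 1] = 61.5 × (1 + 0.0459 × 5.64) / [5.64 × (0.455 × 8.94 − 0.0459) − 1] = 77.42 / 21.68 = 3.571 mg/L.
Y_obs = Y / (1 + k_d θ_c) = 0.455 / (1 + 0.0459 × 5.64) = 0.455 / 1.259 = 0.3614.
Q·(S₀ − S) = 658 × (1580 − 3.57) × 10⁻³ = 1037 kg/d removed.
P_X = Y_obs · Q(S₀ − S) = 0.3614 × 1037 = 374.9 kg VSS/d.

P_X ≈ 375 kg VSS/d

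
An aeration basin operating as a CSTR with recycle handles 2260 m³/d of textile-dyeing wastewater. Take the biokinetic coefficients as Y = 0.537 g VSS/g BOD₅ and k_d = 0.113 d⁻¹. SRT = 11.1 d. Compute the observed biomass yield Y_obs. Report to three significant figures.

Y_obs ≈ 0.238 g VSS/g BOD₅

Correct the yield for decay: Y_obs = Y/(1 + k_d θ_c) = 0.537 / (1 + 0.113 × 11.1) = 0.537 / 2.254 = 0.2382.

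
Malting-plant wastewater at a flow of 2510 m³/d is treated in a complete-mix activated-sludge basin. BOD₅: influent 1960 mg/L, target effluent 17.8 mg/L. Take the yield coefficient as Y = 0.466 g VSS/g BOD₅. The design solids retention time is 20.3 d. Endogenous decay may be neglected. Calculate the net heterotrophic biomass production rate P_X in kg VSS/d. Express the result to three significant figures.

P_X ≈ 2270 kg VSS/d

No decay correction is needed, so Y_obs = Y = 0.466.
Substrate removed = Q·(S₀ − S) = 2510 m³/d × (1960 − 17.8) g/m³ = 4.87×10^6 g/d = 4875 kg/d.
Net biomass production P_X = Y_obs × Q·(S₀ − S) = 0.4660 × 4875 = 2272 kg VSS/d.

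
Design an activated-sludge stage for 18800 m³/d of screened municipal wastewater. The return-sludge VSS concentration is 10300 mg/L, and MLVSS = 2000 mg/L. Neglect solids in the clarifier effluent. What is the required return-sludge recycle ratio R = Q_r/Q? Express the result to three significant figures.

R ≈ 0.241

Solids balance on the clarifier gives (1+R)X = R·X_r, so R = X/(X_r − X) = 2000 / (10300 − 2000) = 0.2410.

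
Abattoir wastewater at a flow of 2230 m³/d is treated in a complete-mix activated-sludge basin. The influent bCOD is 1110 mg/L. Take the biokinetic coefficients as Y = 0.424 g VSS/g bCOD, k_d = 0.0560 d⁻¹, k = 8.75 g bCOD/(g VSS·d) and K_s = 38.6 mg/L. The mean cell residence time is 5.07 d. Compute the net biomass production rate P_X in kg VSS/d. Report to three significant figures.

For a completely mixed reactor with recycle the Lawrence–McCarty relation gives S = K_s·(1 + k_d·θ_c) / [θ_c·(Y·k − k_d) − 1] = 38.6 × (1 + 0.0560 × 5.07) / [5.07 × (0.424 × 8.75 − 0.0560) − 1] = 49.56 / 17.53 = 2.828 mg/L.
Observed yield with endogenous decay: Y_obs = Y / (1 + k_d·θ_c) = 0.424 / (1 + 0.0560 × 5.07) = 0.424 / 1.284 = 0.3302 g VSS/g bCOD.
ΔS = 1110 − 2.83 = 1107 mg/L, so the substrate removal rate is 2230 × 1107/1000 = 2469 kg bCOD/d.
Net biomass production P_X = Y_obs × Q·(S₀ − S) = 0.3302 × 2469 = 815.4 kg VSS/d.

P_X ≈ 815 kg VSS/d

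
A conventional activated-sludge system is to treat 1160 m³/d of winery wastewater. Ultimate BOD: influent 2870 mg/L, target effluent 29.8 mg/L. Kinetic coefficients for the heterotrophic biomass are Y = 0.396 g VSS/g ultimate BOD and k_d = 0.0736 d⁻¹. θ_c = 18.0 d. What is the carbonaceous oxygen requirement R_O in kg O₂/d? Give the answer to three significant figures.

Correct the yield for decay: Y_obs = Y/(1 + k_d θ_c) = 0.396 / (1 + 0.0736 × 18.0) = 0.396 / 2.325 = 0.1703.
Substrate removed = Q·(S₀ − S) = 1160 m³/d × (2870 − 29.8) g/m³ = 3.29×10^6 g/d = 3295 kg/d.
Net sludge production P_X = 0.1703 × 3295 = 561.2 kg VSS/d.
R_O = Q·(S₀ − S) − 1.42·P_X = 3295 − 1.42 × 561.2 = 2498 kg O₂/d.

R_O ≈ 2500 kg O₂/d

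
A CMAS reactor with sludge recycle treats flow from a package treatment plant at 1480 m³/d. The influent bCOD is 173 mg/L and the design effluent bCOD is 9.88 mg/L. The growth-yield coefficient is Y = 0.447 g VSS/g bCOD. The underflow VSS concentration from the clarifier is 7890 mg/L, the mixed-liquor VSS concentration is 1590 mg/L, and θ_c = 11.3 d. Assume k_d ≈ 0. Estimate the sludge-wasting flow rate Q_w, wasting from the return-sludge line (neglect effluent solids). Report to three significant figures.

Q_w ≈ 13.7 m³/d

V·X = Y·Q·ΔS·θ_c gives V = 0.447 × 1480 × (173 − 9.88) × 11.3 / 1590 = 766.9 m³.
Wasting from the return line (neglecting effluent solids): Q_w = V·X / (θ_c·X_r) = 766.9 × 1590 / (11.3 × 7890) = 13.68 m³/d.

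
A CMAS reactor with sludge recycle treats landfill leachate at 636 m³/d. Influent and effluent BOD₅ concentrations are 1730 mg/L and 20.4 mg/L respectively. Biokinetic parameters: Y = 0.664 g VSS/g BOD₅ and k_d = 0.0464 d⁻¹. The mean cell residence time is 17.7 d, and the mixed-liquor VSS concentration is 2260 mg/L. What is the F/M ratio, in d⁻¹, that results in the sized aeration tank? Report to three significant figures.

Steady-state biomass mass balance: V·X·(1 + k_d·θ_c) = Y·Q·(S₀ − S)·θ_c, so V = 0.664 × 636 × (1730 − 20.4) × 17.7 / [2260 × (1 + 0.0464 × 17.7)] = 1.28×10^7 / 4116 = 3105 m³.
F/M = applied load / biomass = Q·S₀/(V·X) = 636 × 1730 / (3105 × 2260) = 0.1568 d⁻¹.

F/M ≈ 0.157 d⁻¹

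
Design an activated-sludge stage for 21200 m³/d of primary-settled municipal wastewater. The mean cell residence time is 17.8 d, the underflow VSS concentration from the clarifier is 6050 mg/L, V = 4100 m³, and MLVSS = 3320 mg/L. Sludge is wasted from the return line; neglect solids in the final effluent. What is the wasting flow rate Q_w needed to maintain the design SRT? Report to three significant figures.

θ_c = V·X/(Q_w·X_r) when wasting from the recycle, so Q_w = V·X/(θ_c·X_r) = 4100 × 3320 / (17.8 × 6050) = 126.4 m³/d.

Q_w ≈ 126 m³/d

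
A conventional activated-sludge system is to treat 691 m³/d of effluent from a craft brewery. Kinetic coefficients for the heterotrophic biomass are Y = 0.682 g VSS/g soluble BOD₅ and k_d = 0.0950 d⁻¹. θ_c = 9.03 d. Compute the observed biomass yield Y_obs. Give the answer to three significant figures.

Y_obs ≈ 0.367 g VSS/g soluble BOD₅

Correct the yield for decay: Y_obs = Y/(1 + k_d θ_c) = 0.682 / (1 + 0.0950 × 9.03) = 0.682 / 1.858 = 0.3671.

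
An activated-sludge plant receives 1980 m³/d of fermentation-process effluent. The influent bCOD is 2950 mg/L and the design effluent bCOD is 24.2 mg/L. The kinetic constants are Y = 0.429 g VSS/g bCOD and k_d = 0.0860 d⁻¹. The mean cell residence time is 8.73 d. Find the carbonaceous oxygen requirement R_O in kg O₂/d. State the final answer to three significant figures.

Correct the yield for decay: Y_obs = Y/(1 + k_d θ_c) = 0.429 / (1 + 0.0860 × 8.73) = 0.429 / 1.751 = 0.2450.
Q·(S₀ − S) = 1980 × (2950 − 24.2) × 10⁻³ = 5793 kg/d removed.
Biomass synthesised: P_X = Y_obs × 5793 = 1420 kg VSS/d.
R_O = Q·ΔS − 1.42 P_X = 5793 − 2016 = 3777 kg O₂/d.

R_O ≈ 3780 kg O₂/d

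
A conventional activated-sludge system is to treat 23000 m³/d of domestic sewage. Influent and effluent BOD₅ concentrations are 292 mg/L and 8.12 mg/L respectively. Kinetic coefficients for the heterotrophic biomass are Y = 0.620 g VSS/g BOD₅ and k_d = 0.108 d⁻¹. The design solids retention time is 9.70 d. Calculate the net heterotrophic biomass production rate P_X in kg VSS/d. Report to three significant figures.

P_X ≈ 1980 kg VSS/d

Y_obs = Y / (1 + k_d θ_c) = 0.620 / (1 + 0.108 × 9.70) = 0.620 / 2.048 = 0.3028.
Mass of BOD₅ removed per day: Q(S₀ − S) = 23000 × 283.9 g/m³ = 6529 kg/d.
So the net sludge growth is P_X = 0.3028 × 6529 = 1977 kg VSS/d.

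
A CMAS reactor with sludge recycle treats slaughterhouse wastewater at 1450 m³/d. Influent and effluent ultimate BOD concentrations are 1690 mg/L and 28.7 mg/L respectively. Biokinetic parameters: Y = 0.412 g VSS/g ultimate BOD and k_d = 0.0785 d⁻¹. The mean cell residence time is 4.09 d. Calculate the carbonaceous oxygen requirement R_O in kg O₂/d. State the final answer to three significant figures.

The observed yield is Y_obs = Y/(1 + k_d·θ_c) = 0.412 / (1 + 0.0785 × 4.09) = 0.412 / 1.321 = 0.3119 g VSS per g ultimate BOD removed.
ΔS = 1690 − 28.7 = 1661 mg/L, so the substrate removal rate is 1450 × 1661/1000 = 2409 kg ultimate BOD/d.
Biomass synthesised: P_X = Y_obs × 2409 = 751.3 kg VSS/d.
Carbonaceous O₂ demand = substrate oxidised − cell-mass equivalent = 2409 − 1.42 × 751.3 = 1342 kg O₂/d.

R_O ≈ 1340 kg O₂/d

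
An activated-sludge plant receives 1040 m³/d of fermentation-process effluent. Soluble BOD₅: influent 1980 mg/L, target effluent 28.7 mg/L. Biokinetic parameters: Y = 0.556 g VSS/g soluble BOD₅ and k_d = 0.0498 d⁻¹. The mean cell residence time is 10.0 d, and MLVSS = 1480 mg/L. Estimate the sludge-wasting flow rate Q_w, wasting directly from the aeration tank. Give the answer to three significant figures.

Steady-state biomass mass balance: V·X·(1 + k_d·θ_c) = Y·Q·(S₀ − S)·θ_c, so V = 0.556 × 1040 × (1980 − 28.7) × 10.0 / [1480 × (1 + 0.0498 × 10.0)] = 1.13×10^7 / 2217 = 5089 m³.
With mixed-liquor wasting, θ_c = V/Q_w, so Q_w = V/θ_c = 5089/10.0 = 508.9 m³/d.

Q_w ≈ 509 m³/d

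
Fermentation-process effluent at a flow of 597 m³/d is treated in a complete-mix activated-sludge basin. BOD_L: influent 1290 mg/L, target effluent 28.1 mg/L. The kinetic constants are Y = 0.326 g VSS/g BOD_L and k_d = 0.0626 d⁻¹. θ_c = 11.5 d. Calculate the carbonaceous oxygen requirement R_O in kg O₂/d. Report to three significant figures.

R_O ≈ 551 kg O₂/d

Correct the yield for decay: Y_obs = Y/(1 + k_d θ_c) = 0.326 / (1 + 0.0626 × 11.5) = 0.326 / 1.720 = 0.1895.
Substrate removed = Q·(S₀ − S) = 597 m³/d × (1290 − 28.1) g/m³ = 7.53×10^5 g/d = 753.4 kg/d.
P_X = Y_obs·Q·(S₀ − S) = 0.1895 × 753.4 = 142.8 kg VSS/d.
Carbonaceous O₂ demand = substrate oxidised − cell-mass equivalent = 753.4 − 1.42 × 142.8 = 550.6 kg O₂/d.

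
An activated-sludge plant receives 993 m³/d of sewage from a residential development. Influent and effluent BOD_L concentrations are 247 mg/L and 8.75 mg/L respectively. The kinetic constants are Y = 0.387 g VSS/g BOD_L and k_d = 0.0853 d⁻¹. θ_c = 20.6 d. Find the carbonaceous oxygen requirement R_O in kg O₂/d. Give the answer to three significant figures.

Y_obs = Y / (1 + k_d θ_c) = 0.387 / (1 + 0.0853 × 20.6) = 0.387 / 2.757 = 0.1404.
ΔS = 247 − 8.75 = 238.2 mg/L, so the substrate removal rate is 993 × 238.2/1000 = 236.6 kg BOD_L/d.
P_X = Y_obs·Q·(S₀ − S) = 0.1404 × 236.6 = 33.21 kg VSS/d.
Carbonaceous O₂ demand = substrate oxidised − cell-mass equivalent = 236.6 − 1.42 × 33.21 = 189.4 kg O₂/d.

R_O ≈ 189 kg O₂/d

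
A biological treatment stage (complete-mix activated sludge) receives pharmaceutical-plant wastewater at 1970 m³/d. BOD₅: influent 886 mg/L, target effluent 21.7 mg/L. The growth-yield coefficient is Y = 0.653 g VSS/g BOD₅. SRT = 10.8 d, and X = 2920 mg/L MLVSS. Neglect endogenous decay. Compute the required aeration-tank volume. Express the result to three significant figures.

V·X = Y·Q·ΔS·θ_c gives V = 0.653 × 1970 × (886 − 21.7) × 10.8 / 2920 = 4112 m³.

V ≈ 4110 m³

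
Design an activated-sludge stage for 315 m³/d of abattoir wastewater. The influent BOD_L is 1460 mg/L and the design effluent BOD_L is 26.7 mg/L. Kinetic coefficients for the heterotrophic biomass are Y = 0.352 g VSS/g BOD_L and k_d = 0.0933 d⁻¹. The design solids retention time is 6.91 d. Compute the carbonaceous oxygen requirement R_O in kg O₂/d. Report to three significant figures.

The observed yield is Y_obs = Y/(1 + k_d·θ_c) = 0.352 / (1 + 0.0933 × 6.91) = 0.352 / 1.645 = 0.2140 g VSS per g BOD_L removed.
ΔS = 1460 − 26.7 = 1433 mg/L, so the substrate removal rate is 315 × 1433/1000 = 451.5 kg BOD_L/d.
Biomass synthesised: P_X = Y_obs × 451.5 = 96.63 kg VSS/d.
Carbonaceous O₂ demand = substrate oxidised − cell-mass equivalent = 451.5 − 1.42 × 96.63 = 314.3 kg O₂/d.

R_O ≈ 314 kg O₂/d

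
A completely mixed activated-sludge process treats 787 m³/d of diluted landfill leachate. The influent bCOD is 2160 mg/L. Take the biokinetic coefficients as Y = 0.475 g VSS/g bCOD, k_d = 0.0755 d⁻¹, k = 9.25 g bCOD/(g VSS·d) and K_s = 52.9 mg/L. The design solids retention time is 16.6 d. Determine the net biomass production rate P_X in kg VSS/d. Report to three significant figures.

P_X ≈ 358 kg VSS/d

Effluent substrate depends only on kinetics and SRT: S = K_s(1 + k_d θ_c) / [θ_c(Yk − k_d) − 1] = 52.9 × (1 + 0.0755 × 16.6) / [16.6 × (0.475 × 9.25 − 0.0755) − 1] = 119.2 / 70.68 = 1.686 mg/L.
Correct the yield for decay: Y_obs = Y/(1 + k_d θ_c) = 0.475 / (1 + 0.0755 × 16.6) = 0.475 / 2.253 = 0.2108.
Q·(S₀ − S) = 787 × (2160 − 1.69) × 10⁻³ = 1699 kg/d removed.
So the net sludge growth is P_X = 0.2108 × 1699 = 358.1 kg VSS/d.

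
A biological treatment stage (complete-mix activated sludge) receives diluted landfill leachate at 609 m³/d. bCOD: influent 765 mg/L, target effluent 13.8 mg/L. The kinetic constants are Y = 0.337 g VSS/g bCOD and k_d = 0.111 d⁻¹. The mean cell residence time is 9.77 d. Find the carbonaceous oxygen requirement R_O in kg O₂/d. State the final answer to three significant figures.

R_O ≈ 352 kg O₂/d

The observed yield is Y_obs = Y/(1 + k_d·θ_c) = 0.337 / (1 + 0.111 × 9.77) = 0.337 / 2.084 = 0.1617 g VSS per g bCOD removed.
Substrate removed = Q·(S₀ − S) = 609 m³/d × (765 − 13.8) g/m³ = 4.57×10^5 g/d = 457.5 kg/d.
Biomass synthesised: P_X = Y_obs × 457.5 = 73.96 kg VSS/d.
Carbonaceous O₂ demand = substrate oxidised − cell-mass equivalent = 457.5 − 1.42 × 73.96 = 352.5 kg O₂/d.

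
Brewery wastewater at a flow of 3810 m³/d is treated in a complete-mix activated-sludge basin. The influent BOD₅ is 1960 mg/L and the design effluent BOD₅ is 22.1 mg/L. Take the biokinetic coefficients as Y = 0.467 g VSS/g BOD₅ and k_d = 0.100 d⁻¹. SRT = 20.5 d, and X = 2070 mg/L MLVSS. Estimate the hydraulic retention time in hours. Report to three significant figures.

From the SRT design equation V = Y Q (S₀−S) θ_c / [X (1 + k_d θ_c)] = 0.467 × 3810 × (1960 − 22.1) × 20.5 / [2070 × (1 + 0.100 × 20.5)] = 7.07×10^7 / 6314 = 11196 m³.
Hydraulic retention time τ = V/Q = 11196 / 3810 = 2.939 d = 70.53 h.

τ ≈ 70.5 h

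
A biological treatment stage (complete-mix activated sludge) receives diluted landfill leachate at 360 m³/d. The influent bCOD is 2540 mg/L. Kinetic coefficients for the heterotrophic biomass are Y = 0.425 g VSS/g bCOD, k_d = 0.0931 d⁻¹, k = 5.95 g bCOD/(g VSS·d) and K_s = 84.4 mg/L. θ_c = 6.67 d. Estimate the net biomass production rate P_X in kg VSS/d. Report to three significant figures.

P_X ≈ 239 kg VSS/d

For a completely mixed reactor with recycle the Lawrence–McCarty relation gives S = K_s·(1 + k_d·θ_c) / [θ_c·(Y·k − k_d) − 1] = 84.4 × (1 + 0.0931 × 6.67) / [6.67 × (0.425 × 5.95 − 0.0931) − 1] = 136.8 / 15.25 = 8.974 mg/L.
Y_obs = Y / (1 + k_d θ_c) = 0.425 / (1 + 0.0931 × 6.67) = 0.425 / 1.621 = 0.2622.
Mass of bCOD removed per day: Q(S₀ − S) = 360 × 2531 g/m³ = 911.2 kg/d.
P_X = Y_obs · Q(S₀ − S) = 0.2622 × 911.2 = 238.9 kg VSS/d.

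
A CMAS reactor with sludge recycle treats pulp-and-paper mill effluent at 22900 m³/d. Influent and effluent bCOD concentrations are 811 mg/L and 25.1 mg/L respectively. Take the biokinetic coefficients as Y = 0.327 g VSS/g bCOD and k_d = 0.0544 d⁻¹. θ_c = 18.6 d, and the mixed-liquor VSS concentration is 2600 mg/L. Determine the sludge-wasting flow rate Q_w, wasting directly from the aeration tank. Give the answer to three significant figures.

Steady-state biomass mass balance: V·X·(1 + k_d·θ_c) = Y·Q·(S₀ − S)·θ_c, so V = 0.327 × 22900 × (811 − 25.1) × 18.6 / [2600 × (1 + 0.0544 × 18.6)] = 1.09×10^8 / 5231 = 20927 m³.
Wasting from the aeration tank: Q_w = V / θ_c = 20927 / 18.6 = 1125 m³/d.

Q_w ≈ 1130 m³/d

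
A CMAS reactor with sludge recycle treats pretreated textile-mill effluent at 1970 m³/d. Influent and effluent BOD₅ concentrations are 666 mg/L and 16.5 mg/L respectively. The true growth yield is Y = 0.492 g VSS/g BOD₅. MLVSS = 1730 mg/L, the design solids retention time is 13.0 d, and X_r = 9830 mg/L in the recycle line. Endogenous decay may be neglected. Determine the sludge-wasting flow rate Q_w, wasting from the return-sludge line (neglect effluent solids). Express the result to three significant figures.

With k_d = 0 the design equation reduces to V = Y Q (S₀−S) θ_c / X = 0.492 × 1970 × (666 − 16.5) × 13.0 / 1730 = 4731 m³.
θ_c = V·X/(Q_w·X_r) when wasting from the recycle, so Q_w = V·X/(θ_c·X_r) = 4731 × 1730 / (13.0 × 9830) = 64.04 m³/d.

Q_w ≈ 64.0 m³/d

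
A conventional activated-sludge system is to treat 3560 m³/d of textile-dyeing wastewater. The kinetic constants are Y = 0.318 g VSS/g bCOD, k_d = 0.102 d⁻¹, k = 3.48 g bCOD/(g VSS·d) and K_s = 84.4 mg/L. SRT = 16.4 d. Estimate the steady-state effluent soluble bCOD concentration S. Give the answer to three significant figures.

From the Monod/SRT balance for a CMAS, S = K_s·(1+k_d θ_c)/[θ_c·(Y k − k_d) − 1] = 84.4 × (1 + 0.102 × 16.4) / [16.4 × (0.318 × 3.48 − 0.102) − 1] = 225.6 / 15.48 = 14.58 mg/L.

S ≈ 14.6 mg/L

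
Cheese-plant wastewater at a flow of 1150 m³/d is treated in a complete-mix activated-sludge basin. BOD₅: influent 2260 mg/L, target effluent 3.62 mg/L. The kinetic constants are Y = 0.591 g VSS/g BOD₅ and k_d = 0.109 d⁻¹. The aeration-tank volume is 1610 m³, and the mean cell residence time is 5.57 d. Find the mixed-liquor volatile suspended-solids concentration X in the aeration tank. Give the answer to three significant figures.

X ≈ 3300 mg/L

X = Y·Q·ΔS·θ_c / [V·(1 + k_d θ_c)] = 0.591 × 1150 × (2260 − 3.62) × 5.57 / [1610 × (1 + 0.109 × 5.57)] = 3301 mg/L.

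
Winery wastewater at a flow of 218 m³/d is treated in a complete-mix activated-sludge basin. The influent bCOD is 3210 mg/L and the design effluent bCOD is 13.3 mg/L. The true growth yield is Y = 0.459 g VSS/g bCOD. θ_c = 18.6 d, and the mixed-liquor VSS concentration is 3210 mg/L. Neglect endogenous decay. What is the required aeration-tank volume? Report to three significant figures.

V ≈ 1850 m³

V·X = Y·Q·ΔS·θ_c gives V = 0.459 × 218 × (3210 − 13.3) × 18.6 / 3210 = 1853 m³.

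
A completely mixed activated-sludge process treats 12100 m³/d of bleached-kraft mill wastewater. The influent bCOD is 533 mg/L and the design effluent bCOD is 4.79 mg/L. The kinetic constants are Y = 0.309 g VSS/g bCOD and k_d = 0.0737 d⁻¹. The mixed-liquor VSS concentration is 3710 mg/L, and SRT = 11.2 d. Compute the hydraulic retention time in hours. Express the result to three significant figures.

τ ≈ 6.48 h

Rearranging the biomass balance for a CMAS with decay, V = Y·Q·ΔS·θ_c / [X·(1+k_d θ_c)] = 0.309 × 12100 × (533 − 4.79) × 11.2 / [3710 × (1 + 0.0737 × 11.2)] = 2.21×10^7 / 6772 = 3266 m³.
τ = V/Q = 3266/12100 = 0.2699 d, or 6.478 h.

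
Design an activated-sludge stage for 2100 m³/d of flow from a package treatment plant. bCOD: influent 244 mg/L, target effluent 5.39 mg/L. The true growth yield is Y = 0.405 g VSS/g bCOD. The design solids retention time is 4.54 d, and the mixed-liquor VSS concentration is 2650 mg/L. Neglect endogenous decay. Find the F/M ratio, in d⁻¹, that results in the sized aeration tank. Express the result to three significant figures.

F/M ≈ 0.556 d⁻¹

V·X = Y·Q·ΔS·θ_c gives V = 0.405 × 2100 × (244 − 5.39) × 4.54 / 2650 = 347.7 m³.
F/M = applied load / biomass = Q·S₀/(V·X) = 2100 × 244 / (347.7 × 2650) = 0.5561 d⁻¹.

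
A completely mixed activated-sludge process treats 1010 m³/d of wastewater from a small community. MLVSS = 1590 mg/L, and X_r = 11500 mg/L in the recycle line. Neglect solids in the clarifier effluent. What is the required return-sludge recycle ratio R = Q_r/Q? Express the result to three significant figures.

Mass balance around the secondary clarifier (neglecting effluent solids): R = X / (X_r − X) = 1590 / (11500 − 1590) = 0.1604.

R ≈ 0.160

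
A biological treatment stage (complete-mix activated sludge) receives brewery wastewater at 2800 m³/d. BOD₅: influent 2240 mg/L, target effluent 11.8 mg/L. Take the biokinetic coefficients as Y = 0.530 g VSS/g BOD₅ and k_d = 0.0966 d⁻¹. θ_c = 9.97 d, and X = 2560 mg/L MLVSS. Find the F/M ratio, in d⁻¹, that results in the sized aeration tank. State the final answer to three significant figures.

Steady-state biomass mass balance: V·X·(1 + k_d·θ_c) = Y·Q·(S₀ − S)·θ_c, so V = 0.530 × 2800 × (2240 − 11.8) × 9.97 / [2560 × (1 + 0.0966 × 9.97)] = 3.3×10^7 / 5026 = 6560 m³.
F/M = Q·S₀ / (V·X) = 2800 × 2240 / (6560 × 2560) = 0.3735 g BOD₅·(g VSS·d)⁻¹.

F/M ≈ 0.373 d⁻¹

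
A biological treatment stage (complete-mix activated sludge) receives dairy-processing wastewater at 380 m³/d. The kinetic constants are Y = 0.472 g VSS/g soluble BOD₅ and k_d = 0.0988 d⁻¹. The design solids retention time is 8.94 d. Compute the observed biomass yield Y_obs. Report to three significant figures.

Y_obs = Y / (1 + k_d θ_c) = 0.472 / (1 + 0.0988 × 8.94) = 0.472 / 1.883 = 0.2506.

Y_obs ≈ 0.251 g VSS/g soluble BOD₅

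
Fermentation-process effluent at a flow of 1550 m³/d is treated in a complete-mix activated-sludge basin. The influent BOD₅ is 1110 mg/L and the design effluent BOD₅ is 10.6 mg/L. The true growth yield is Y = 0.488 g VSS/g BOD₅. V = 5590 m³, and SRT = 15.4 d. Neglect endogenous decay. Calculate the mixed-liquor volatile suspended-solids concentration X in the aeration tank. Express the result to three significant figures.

X ≈ 2290 mg/L

From V·X = Y·Q·(S₀ − S)·θ_c (decay neglected): X = 0.488 × 1550 × (1110 − 10.6) × 15.4 / 5590 = 2291 mg/L.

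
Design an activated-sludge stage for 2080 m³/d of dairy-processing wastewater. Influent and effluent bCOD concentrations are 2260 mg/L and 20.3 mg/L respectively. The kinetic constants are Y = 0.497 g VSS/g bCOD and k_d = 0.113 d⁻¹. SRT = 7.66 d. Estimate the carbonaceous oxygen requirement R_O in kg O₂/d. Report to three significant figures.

The observed yield is Y_obs = Y/(1 + k_d·θ_c) = 0.497 / (1 + 0.113 × 7.66) = 0.497 / 1.866 = 0.2664 g VSS per g bCOD removed.
ΔS = 2260 − 20.3 = 2240 mg/L, so the substrate removal rate is 2080 × 2240/1000 = 4659 kg bCOD/d.
Net sludge production P_X = 0.2664 × 4659 = 1241 kg VSS/d.
R_O = Q·(S₀ − S) − 1.42·P_X = 4659 − 1.42 × 1241 = 2896 kg O₂/d.

R_O ≈ 2900 kg O₂/d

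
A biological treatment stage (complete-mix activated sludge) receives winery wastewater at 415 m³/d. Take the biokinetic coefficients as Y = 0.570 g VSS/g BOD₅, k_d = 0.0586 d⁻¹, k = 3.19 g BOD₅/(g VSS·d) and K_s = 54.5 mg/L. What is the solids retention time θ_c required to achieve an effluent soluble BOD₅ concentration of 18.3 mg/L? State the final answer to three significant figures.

At the target effluent, Y k S/(K_s+S) = 0.570×3.19×18.3/72.80 = 0.4571 d⁻¹.
1/θ_c = 0.4571 − 0.0586 = 0.3985 d⁻¹, so θ_c = 2.510 d.

θ_c ≈ 2.51 d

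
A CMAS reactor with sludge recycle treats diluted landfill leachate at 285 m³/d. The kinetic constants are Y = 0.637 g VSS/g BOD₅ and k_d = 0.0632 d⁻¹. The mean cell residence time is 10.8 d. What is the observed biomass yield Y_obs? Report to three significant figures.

Correct the yield for decay: Y_obs = Y/(1 + k_d θ_c) = 0.637 / (1 + 0.0632 × 10.8) = 0.637 / 1.683 = 0.3786.

Y_obs ≈ 0.379 g VSS/g BOD₅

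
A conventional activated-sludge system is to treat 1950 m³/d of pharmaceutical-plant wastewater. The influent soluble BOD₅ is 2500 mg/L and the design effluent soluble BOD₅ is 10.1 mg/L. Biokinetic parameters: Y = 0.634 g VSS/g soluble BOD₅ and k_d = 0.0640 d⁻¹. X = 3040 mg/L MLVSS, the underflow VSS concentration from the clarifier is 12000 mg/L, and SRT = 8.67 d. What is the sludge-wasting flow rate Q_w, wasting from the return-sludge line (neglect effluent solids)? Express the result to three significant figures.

Rearranging the biomass balance for a CMAS with decay, V = Y·Q·ΔS·θ_c / [X·(1+k_d θ_c)] = 0.634 × 1950 × (2500 − 10.1) × 8.67 / [3040 × (1 + 0.0640 × 8.67)] = 2.67×10^7 / 4727 = 5646 m³.
θ_c = V·X/(Q_w·X_r) when wasting from the recycle, so Q_w = V·X/(θ_c·X_r) = 5646 × 3040 / (8.67 × 12000) = 165.0 m³/d.

Q_w ≈ 165 m³/d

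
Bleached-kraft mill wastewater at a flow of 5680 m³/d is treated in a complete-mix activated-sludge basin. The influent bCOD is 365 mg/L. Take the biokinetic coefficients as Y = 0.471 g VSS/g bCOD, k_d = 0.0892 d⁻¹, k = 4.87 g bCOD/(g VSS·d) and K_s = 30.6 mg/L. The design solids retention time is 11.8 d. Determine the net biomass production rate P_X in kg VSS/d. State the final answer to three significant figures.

From the Monod/SRT balance for a CMAS, S = K_s·(1+k_d θ_c)/[θ_c·(Y k − k_d) − 1] = 30.6 × (1 + 0.0892 × 11.8) / [11.8 × (0.471 × 4.87 − 0.0892) − 1] = 62.81 / 25.01 = 2.511 mg/L.
Observed yield with endogenous decay: Y_obs = Y / (1 + k_d·θ_c) = 0.471 / (1 + 0.0892 × 11.8) = 0.471 / 2.053 = 0.2295 g VSS/g bCOD.
Q·(S₀ − S) = 5680 × (365 − 2.51) × 10⁻³ = 2059 kg/d removed.
P_X = Y_obs · Q(S₀ − S) = 0.2295 × 2059 = 472.5 kg VSS/d.

P_X ≈ 472 kg VSS/d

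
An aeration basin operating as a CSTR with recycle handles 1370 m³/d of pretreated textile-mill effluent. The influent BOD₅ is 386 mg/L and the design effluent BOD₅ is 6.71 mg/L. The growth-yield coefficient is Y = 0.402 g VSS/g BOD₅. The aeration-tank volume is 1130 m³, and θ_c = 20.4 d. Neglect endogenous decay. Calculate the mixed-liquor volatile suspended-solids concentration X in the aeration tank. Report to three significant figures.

X = Y·Q·ΔS·θ_c / V = 0.402 × 1370 × (386 − 6.71) × 20.4 / 1130 = 3771 mg/L.

X ≈ 3770 mg/L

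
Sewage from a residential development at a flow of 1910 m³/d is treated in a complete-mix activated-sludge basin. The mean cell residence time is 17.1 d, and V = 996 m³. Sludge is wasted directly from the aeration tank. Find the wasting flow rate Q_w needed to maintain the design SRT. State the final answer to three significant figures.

Wasting from the aeration tank: Q_w = V / θ_c = 996.0 / 17.1 = 58.25 m³/d.

Q_w ≈ 58.2 m³/d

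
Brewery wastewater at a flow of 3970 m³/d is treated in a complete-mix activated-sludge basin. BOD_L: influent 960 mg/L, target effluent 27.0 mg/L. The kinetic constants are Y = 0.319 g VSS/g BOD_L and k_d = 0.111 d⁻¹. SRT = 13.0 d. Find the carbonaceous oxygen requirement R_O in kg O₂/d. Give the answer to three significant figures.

R_O ≈ 3020 kg O₂/d

The observed yield is Y_obs = Y/(1 + k_d·θ_c) = 0.319 / (1 + 0.111 × 13.0) = 0.319 / 2.443 = 0.1306 g VSS per g BOD_L removed.
Substrate removed = Q·(S₀ − S) = 3970 m³/d × (960 − 27.0) g/m³ = 3.7×10^6 g/d = 3704 kg/d.
Net sludge production P_X = 0.1306 × 3704 = 483.7 kg VSS/d.
R_O = Q·ΔS − 1.42 P_X = 3704 − 686.8 = 3017 kg O₂/d.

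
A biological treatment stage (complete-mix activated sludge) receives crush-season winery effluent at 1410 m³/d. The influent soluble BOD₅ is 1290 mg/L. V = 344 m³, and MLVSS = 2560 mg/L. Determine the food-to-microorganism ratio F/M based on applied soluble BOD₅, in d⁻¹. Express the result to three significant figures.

F/M ≈ 2.07 d⁻¹

F/M = applied load / biomass = Q·S₀/(V·X) = 1410 × 1290 / (344.0 × 2560) = 2.065 d⁻¹.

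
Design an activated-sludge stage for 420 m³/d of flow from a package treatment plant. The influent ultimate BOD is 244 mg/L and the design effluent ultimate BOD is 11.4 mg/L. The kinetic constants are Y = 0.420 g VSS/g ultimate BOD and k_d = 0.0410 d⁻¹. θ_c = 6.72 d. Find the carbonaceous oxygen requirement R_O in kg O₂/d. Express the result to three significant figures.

Correct the yield for decay: Y_obs = Y/(1 + k_d θ_c) = 0.420 / (1 + 0.0410 × 6.72) = 0.420 / 1.276 = 0.3293.
Substrate removed = Q·(S₀ − S) = 420 m³/d × (244 − 11.4) g/m³ = 9.77×10^4 g/d = 97.69 kg/d.
P_X = Y_obs·Q·(S₀ − S) = 0.3293 × 97.69 = 32.17 kg VSS/d.
R_O = Q·(S₀ − S) − 1.42·P_X = 97.69 − 1.42 × 32.17 = 52.01 kg O₂/d.

R_O ≈ 52.0 kg O₂/d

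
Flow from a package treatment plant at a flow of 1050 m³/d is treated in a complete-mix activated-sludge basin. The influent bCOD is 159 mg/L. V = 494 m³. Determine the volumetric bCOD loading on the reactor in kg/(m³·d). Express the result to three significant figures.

L_v ≈ 0.338 kg bCOD/(m³·d)

L_v = Q S₀ / V = 1050 × 159 × 10⁻³ / 494.0 = 0.3380 kg/(m³·d).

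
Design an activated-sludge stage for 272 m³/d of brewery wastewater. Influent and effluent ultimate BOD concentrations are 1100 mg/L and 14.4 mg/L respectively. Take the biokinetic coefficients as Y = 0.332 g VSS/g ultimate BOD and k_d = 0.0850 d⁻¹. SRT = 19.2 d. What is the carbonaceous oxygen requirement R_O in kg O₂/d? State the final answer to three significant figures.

R_O ≈ 242 kg O₂/d

The observed yield is Y_obs = Y/(1 + k_d·θ_c) = 0.332 / (1 + 0.0850 × 19.2) = 0.332 / 2.632 = 0.1261 g VSS per g ultimate BOD removed.
ΔS = 1100 − 14.4 = 1086 mg/L, so the substrate removal rate is 272 × 1086/1000 = 295.3 kg ultimate BOD/d.
P_X = Y_obs·Q·(S₀ − S) = 0.1261 × 295.3 = 37.25 kg VSS/d.
R_O = Q·ΔS − 1.42 P_X = 295.3 − 52.89 = 242.4 kg O₂/d.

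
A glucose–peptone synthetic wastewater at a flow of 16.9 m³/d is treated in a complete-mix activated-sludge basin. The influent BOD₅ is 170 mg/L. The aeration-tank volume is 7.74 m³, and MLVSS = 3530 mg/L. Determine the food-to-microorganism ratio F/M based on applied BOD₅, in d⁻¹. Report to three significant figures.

F/M ≈ 0.105 d⁻¹

F/M = Q·S₀ / (V·X) = 16.9 × 170 / (7.740 × 3530) = 0.1052 g BOD₅·(g VSS·d)⁻¹.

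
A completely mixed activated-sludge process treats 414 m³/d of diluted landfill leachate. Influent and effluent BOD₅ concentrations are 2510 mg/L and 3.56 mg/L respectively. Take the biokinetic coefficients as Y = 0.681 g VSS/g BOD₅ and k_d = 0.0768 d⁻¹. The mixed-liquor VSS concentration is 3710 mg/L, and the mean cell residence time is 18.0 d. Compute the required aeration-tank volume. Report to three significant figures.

From the SRT design equation V = Y Q (S₀−S) θ_c / [X (1 + k_d θ_c)] = 0.681 × 414 × (2510 − 3.56) × 18.0 / [3710 × (1 + 0.0768 × 18.0)] = 1.27×10^7 / 8839 = 1439 m³.

V ≈ 1440 m³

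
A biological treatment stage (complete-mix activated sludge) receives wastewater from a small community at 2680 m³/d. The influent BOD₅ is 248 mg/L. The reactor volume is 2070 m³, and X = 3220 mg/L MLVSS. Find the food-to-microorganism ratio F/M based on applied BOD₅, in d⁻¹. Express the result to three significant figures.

F/M = applied load / biomass = Q·S₀/(V·X) = 2680 × 248 / (2070 × 3220) = 0.09971 d⁻¹.

F/M ≈ 0.0997 d⁻¹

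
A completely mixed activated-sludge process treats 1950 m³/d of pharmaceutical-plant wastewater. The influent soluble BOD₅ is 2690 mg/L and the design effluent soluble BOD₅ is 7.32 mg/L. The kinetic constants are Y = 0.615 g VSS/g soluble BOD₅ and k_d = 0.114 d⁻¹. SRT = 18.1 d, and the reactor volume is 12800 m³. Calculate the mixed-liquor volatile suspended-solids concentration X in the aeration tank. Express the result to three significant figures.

X ≈ 1490 mg/L

Solving the biomass balance for X: X = Y Q (S₀−S) θ_c / [V (1+k_d θ_c)] = 0.615 × 1950 × (2690 − 7.32) × 18.1 / [12800 × (1 + 0.114 × 18.1)] = 1485 mg/L.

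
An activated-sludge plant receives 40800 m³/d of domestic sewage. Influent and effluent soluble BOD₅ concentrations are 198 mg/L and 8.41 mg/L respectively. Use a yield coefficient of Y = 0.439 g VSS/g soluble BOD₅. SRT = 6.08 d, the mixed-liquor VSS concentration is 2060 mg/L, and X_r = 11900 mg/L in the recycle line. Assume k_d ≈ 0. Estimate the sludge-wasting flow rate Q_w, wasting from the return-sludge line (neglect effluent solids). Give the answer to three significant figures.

V·X = Y·Q·ΔS·θ_c gives V = 0.439 × 40800 × (198 − 8.41) × 6.08 / 2060 = 10023 m³.
θ_c = V·X/(Q_w·X_r) when wasting from the recycle, so Q_w = V·X/(θ_c·X_r) = 10023 × 2060 / (6.08 × 11900) = 285.4 m³/d.

Q_w ≈ 285 m³/d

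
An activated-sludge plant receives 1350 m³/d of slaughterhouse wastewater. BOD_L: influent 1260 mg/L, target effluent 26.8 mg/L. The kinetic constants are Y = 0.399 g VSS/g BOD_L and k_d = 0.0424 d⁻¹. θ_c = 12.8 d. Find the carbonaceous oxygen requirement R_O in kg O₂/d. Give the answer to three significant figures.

R_O ≈ 1050 kg O₂/d

The observed yield is Y_obs = Y/(1 + k_d·θ_c) = 0.399 / (1 + 0.0424 × 12.8) = 0.399 / 1.543 = 0.2586 g VSS per g BOD_L removed.
Q·(S₀ − S) = 1350 × (1260 − 26.8) × 10⁻³ = 1665 kg/d removed.
Biomass synthesised: P_X = Y_obs × 1665 = 430.6 kg VSS/d.
R_O = Q·ΔS − 1.42 P_X = 1665 − 611.4 = 1053 kg O₂/d.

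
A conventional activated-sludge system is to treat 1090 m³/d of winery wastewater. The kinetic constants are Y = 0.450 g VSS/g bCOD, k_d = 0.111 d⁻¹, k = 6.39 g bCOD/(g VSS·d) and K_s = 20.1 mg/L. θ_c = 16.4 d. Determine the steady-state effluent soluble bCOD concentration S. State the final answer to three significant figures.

S ≈ 1.28 mg/L

For a completely mixed reactor with recycle the Lawrence–McCarty relation gives S = K_s·(1 + k_d·θ_c) / [θ_c·(Y·k − k_d) − 1] = 20.1 × (1 + 0.111 × 16.4) / [16.4 × (0.450 × 6.39 − 0.111) − 1] = 56.69 / 44.34 = 1.279 mg/L.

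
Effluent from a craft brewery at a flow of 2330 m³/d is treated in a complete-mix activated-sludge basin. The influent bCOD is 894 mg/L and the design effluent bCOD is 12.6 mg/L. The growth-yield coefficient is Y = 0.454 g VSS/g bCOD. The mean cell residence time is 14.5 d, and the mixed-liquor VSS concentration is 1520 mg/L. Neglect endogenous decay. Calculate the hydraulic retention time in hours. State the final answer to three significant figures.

With k_d = 0 the design equation reduces to V = Y Q (S₀−S) θ_c / X = 0.454 × 2330 × (894 − 12.6) × 14.5 / 1520 = 8894 m³.
τ = V/Q = 8894/2330 = 3.817 d, or 91.61 h.

τ ≈ 91.6 h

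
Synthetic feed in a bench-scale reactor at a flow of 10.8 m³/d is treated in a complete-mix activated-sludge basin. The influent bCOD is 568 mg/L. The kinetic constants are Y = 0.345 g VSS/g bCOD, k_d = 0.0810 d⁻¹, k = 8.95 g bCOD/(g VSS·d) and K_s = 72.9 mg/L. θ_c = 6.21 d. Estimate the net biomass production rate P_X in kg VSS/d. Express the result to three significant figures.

P_X ≈ 1.39 kg VSS/d

For a completely mixed reactor with recycle the Lawrence–McCarty relation gives S = K_s·(1 + k_d·θ_c) / [θ_c·(Y·k − k_d) − 1] = 72.9 × (1 + 0.0810 × 6.21) / [6.21 × (0.345 × 8.95 − 0.0810) − 1] = 109.6 / 17.67 = 6.200 mg/L.
Correct the yield for decay: Y_obs = Y/(1 + k_d θ_c) = 0.345 / (1 + 0.0810 × 6.21) = 0.345 / 1.503 = 0.2295.
Q·(S₀ − S) = 10.8 × (568 − 6.20) × 10⁻³ = 6.067 kg/d removed.
So the net sludge growth is P_X = 0.2295 × 6.067 = 1.393 kg VSS/d.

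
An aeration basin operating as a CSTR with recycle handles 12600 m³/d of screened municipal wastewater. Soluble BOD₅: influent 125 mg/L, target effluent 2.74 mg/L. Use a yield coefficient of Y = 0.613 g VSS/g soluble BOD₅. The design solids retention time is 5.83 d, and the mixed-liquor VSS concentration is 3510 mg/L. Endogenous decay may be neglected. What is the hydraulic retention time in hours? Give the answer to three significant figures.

With k_d = 0 the design equation reduces to V = Y Q (S₀−S) θ_c / X = 0.613 × 12600 × (125 − 2.74) × 5.83 / 3510 = 1568 m³.
τ = V/Q = 1568/12600 = 0.1245 d, or 2.988 h.

τ ≈ 2.99 h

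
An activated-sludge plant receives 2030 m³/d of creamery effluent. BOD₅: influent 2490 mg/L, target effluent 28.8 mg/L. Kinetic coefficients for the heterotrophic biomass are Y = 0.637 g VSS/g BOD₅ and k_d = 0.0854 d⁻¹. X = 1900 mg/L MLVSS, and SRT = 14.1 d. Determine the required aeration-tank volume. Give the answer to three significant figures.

V ≈ 10700 m³

From the SRT design equation V = Y Q (S₀−S) θ_c / [X (1 + k_d θ_c)] = 0.637 × 2030 × (2490 − 28.8) × 14.1 / [1900 × (1 + 0.0854 × 14.1)] = 4.49×10^7 / 4188 = 10715 m³.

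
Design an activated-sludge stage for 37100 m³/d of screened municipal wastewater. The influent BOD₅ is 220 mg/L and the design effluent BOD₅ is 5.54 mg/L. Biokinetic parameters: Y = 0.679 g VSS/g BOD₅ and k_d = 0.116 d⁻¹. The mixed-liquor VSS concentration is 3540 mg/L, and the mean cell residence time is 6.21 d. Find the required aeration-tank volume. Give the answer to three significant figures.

Rearranging the biomass balance for a CMAS with decay, V = Y·Q·ΔS·θ_c / [X·(1+k_d θ_c)] = 0.679 × 37100 × (220 − 5.54) × 6.21 / [3540 × (1 + 0.116 × 6.21)] = 3.35×10^7 / 6090 = 5509 m³.

V ≈ 5510 m³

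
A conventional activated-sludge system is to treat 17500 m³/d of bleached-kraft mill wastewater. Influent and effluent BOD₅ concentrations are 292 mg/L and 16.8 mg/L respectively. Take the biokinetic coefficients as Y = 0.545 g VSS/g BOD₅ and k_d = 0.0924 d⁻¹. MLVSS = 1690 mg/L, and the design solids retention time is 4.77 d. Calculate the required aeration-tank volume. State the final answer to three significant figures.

V ≈ 5140 m³

Rearranging the biomass balance for a CMAS with decay, V = Y·Q·ΔS·θ_c / [X·(1+k_d θ_c)] = 0.545 × 17500 × (292 − 16.8) × 4.77 / [1690 × (1 + 0.0924 × 4.77)] = 1.25×10^7 / 2435 = 5142 m³.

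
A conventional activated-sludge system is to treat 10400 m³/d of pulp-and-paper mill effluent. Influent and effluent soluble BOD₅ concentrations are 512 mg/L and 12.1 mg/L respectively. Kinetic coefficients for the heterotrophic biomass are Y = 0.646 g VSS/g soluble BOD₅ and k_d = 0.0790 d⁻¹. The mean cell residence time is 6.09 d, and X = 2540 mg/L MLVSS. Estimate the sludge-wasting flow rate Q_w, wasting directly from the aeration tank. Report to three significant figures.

From the SRT design equation V = Y Q (S₀−S) θ_c / [X (1 + k_d θ_c)] = 0.646 × 10400 × (512 − 12.1) × 6.09 / [2540 × (1 + 0.0790 × 6.09)] = 2.05×10^7 / 3762 = 5437 m³.
Wasting from the aeration tank: Q_w = V / θ_c = 5437 / 6.09 = 892.7 m³/d.

Q_w ≈ 893 m³/d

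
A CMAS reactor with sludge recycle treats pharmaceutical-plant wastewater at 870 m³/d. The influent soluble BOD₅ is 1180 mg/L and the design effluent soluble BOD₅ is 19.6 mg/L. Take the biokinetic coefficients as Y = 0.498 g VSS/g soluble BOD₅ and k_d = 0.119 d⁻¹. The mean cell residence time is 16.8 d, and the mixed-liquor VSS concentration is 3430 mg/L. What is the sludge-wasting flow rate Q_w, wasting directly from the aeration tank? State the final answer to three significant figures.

Q_w ≈ 48.9 m³/d

Rearranging the biomass balance for a CMAS with decay, V = Y·Q·ΔS·θ_c / [X·(1+k_d θ_c)] = 0.498 × 870 × (1180 − 19.6) × 16.8 / [3430 × (1 + 0.119 × 16.8)] = 8.45×10^6 / 10287 = 821.0 m³.
Wasting from the aeration tank: Q_w = V / θ_c = 821.0 / 16.8 = 48.87 m³/d.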